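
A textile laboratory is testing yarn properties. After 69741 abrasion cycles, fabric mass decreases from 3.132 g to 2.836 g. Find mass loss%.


Formula: Mass loss% = ((m_before - m_after) / m_before) * 100
Step 1: Mass loss = 3.132 - 2.836 = 0.296 g
Step 2: Ratio = 0.296 / 3.132 = 0.0945083
Step 3: Mass loss% = 0.0945083 * 100 = 9.45083% ≈ 9.45%

9.45%


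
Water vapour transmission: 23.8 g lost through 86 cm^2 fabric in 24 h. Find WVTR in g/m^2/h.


Formula: WVTR = mass_loss / (area * time)
Step 1: Convert area: 86 cm^2 = 0.0086 m^2
Step 2: WVTR = 23.8 g / (0.0086 m^2 * 24 h)
Step 3: WVTR = 23.8 / 0.2064 = 115.3 g/m^2/h

115.3 g/m^2/h


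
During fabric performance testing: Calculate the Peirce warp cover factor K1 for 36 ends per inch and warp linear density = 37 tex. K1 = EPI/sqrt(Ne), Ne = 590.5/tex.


Formula: K1 = EPI / sqrt(Ne), with Ne = 590.5 / tex_warp
Step 1: Ne = 590.5 / 37 = 15.959
Step 2: sqrt(Ne) = sqrt(15.959) = 3.9949
Step 3: K1 = 36 / 3.9949 = 9.0

9.0


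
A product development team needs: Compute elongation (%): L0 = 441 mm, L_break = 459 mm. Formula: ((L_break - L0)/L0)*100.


Formula: Elongation (%) = ((L_break - L0) / L0) * 100
Step 1: Extension = 459 - 441 = 18 mm
Step 2: Elongation = (18 / 441) * 100
Step 3: Elongation = 0.040816 * 100 = 4.0816% ≈ 4.1%

4.1%


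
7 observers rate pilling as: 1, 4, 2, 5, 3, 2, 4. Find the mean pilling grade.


Formula: Mean = sum / count
Sum = 1 + 4 + 2 + 5 + 3 + 2 + 4 = 21
Mean = 21 / 7 = 3.0

3.0


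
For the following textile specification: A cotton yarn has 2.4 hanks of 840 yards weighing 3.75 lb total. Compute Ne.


Formula: Ne = hanks / mass_lb
Substituting: Ne = 2.4 / 3.75
Ne = 0.6

0.6 Ne


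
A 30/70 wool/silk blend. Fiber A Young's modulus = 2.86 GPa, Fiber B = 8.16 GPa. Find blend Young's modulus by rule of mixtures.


Formula: Blend property = (fraction_A * property_A) + (fraction_B * property_B)
Step 1: Contribution A = 30/100 * 2.86 GPa = 0.858 GPa
Step 2: Contribution B = 70/100 * 8.16 GPa = 5.712 GPa
Step 3: Blend Young's modulus = 0.858 + 5.712 = 6.57 GPa

6.57 GPa


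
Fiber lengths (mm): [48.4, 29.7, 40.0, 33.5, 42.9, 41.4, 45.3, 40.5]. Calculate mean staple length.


Formula: Mean = sum of lengths / count
Sum = 48.4 + 29.7 + 40.0 + 33.5 + 42.9 + 41.4 + 45.3 + 40.5
Sum = 321.7 mm
Mean = 321.7 / 8 = 40.21 mm

40.21 mm


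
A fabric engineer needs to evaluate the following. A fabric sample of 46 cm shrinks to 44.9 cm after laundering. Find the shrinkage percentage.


Formula: Shrinkage% = ((L_before - L_after) / L_before) * 100
Step 1: Shrinkage = 46 - 44.9 = 1.1 cm
Step 2: Shrinkage% = (1.1 / 46) * 100
Step 3: Shrinkage% = 0.023913 * 100 = 2.3913% ≈ 2.4%

2.4%


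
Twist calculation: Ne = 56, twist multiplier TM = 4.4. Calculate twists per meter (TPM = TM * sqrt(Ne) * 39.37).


Formula: TPM = TM * sqrt(Ne) * 39.37
Step 1: sqrt(Ne) = sqrt(56) = 7.4833
Step 2: TM * sqrt(Ne) = 4.4 * 7.4833 = 32.9265
Step 3: TPM = 32.9265 * 39.37 = 1296 twists/m

1296 twists/m


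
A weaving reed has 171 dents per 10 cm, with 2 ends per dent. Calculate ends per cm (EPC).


Formula: EPC = (dents per 10 cm * ends per dent) / 10
Step 1: Total ends per 10 cm = 171 * 2 = 342
Step 2: EPC = 342 / 10 = 34.2 ends/cm

34.2 ends/cm


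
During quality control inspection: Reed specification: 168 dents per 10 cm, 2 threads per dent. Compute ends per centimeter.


Formula: EPC = (dents per 10 cm * ends per dent) / 10
Step 1: Total ends per 10 cm = 168 * 2 = 336
Step 2: EPC = 336 / 10 = 33.6 ends/cm

33.6 ends/cm


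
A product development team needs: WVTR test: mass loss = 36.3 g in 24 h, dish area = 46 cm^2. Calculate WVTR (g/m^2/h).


Formula: WVTR = mass_loss / (area * time)
Step 1: Convert area: 46 cm^2 = 0.0046 m^2
Step 2: WVTR = 36.3 g / (0.0046 m^2 * 24 h)
Step 3: WVTR = 36.3 / 0.1104 = 328.8 g/m^2/h

328.8 g/m^2/h


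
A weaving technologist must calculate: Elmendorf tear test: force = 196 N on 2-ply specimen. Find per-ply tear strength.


Formula: Per-ply strength = Total force / Number of plies
Per-ply = 196 N / 2
Per-ply = 98 N

98 N


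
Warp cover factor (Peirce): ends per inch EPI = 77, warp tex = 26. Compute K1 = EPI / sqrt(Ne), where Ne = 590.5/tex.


Formula: K1 = EPI / sqrt(Ne), with Ne = 590.5 / tex_warp
Step 1: Ne = 590.5 / 26 = 22.712
Step 2: sqrt(Ne) = sqrt(22.712) = 4.7657
Step 3: K1 = 77 / 4.7657 = 16.2

16.2


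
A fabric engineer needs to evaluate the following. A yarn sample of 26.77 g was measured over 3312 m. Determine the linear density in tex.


Formula: Tex = (mass_g / length_m) * 1000
Substituting: Tex = (26.77 / 3312) * 1000
Intermediate: 26.77 / 3312 = 0.00808273 g/m
Tex = 0.00808273 * 1000 = 8.08 tex

8.08 tex


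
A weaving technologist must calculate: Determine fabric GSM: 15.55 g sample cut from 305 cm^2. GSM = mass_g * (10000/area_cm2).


Formula: GSM = mass_g / area_m2
Step 1: Convert area: 305 cm^2 = 305 / 10000 = 0.0305 m^2
Step 2: GSM = 15.55 g / 0.0305 m^2 = 509.8 g/m^2

509.8 g/m^2


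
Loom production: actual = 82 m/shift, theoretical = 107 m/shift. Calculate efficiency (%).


Formula: Efficiency% = (Actual output / Theoretical output) * 100
Efficiency% = (82 / 107) * 100
Efficiency% = 0.766355 * 100 = 76.6355% ≈ 76.6%

76.6%


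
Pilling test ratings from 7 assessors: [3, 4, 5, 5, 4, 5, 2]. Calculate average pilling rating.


Formula: Mean = sum / count
Sum = 3 + 4 + 5 + 5 + 4 + 5 + 2 = 28
Mean = 28 / 7 = 4.0

4.0


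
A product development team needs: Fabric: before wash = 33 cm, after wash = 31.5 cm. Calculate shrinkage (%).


Formula: Shrinkage% = ((L_before - L_after) / L_before) * 100
Step 1: Shrinkage = 33 - 31.5 = 1.5 cm
Step 2: Shrinkage% = (1.5 / 33) * 100
Step 3: Shrinkage% = 0.045455 * 100 = 4.5455% ≈ 4.5%

4.5%


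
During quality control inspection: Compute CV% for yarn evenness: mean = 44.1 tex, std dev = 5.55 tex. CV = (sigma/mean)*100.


Formula: CV% = (standard deviation / mean) * 100
Step 1: Ratio = 5.55 / 44.1 = 0.12585
Step 2: CV% = 0.12585 * 100 = 12.585% ≈ 12.6%

12.6%


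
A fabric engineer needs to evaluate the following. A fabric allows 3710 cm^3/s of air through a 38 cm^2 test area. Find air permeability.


Formula: Air Permeability = Airflow / Test Area
AP = 3710 cm^3/s / 38 cm^2
AP = 97.6 cm^3/s/cm^2

97.6 cm^3/s/cm^2


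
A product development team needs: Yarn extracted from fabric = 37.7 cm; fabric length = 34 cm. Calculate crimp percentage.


Formula: Crimp% = ((L_yarn - L_fabric) / L_fabric) * 100
Step 1: Extension = 37.7 - 34 = 3.7 cm
Step 2: Crimp% = (3.7 / 34) * 100
Step 3: Crimp% = 0.108824 * 100 = 10.8824% ≈ 10.9%

10.9%


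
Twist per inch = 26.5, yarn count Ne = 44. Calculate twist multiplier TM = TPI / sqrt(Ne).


Formula: TM = TPI / sqrt(Ne)
Step 1: sqrt(Ne) = sqrt(44) = 6.6332
Step 2: TM = 26.5 / 6.6332 = 4.00

4.00 TM


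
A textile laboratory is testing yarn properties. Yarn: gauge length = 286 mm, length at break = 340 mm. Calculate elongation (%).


Formula: Elongation (%) = ((L_break - L0) / L0) * 100
Step 1: Extension = 340 - 286 = 54 mm
Step 2: Elongation = (54 / 286) * 100
Step 3: Elongation = 0.188811 * 100 = 18.8811% ≈ 18.9%

18.9%


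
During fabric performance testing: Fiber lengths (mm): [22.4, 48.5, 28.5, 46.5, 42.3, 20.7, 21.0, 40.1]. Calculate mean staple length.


Formula: Mean = sum of lengths / count
Sum = 22.4 + 48.5 + 28.5 + 46.5 + 42.3 + 20.7 + 21.0 + 40.1
Sum = 270.0 mm
Mean = 270.0 / 8 = 33.75 mm

33.75 mm


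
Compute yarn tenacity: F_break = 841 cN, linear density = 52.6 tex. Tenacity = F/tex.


Formula: Tenacity = Breaking force / Linear density
Tenacity = 841 cN / 52.6 tex
Tenacity = 15.99 cN/tex

15.99 cN/tex


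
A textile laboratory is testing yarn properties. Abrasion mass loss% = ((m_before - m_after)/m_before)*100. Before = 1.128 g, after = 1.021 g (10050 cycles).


Formula: Mass loss% = ((m_before - m_after) / m_before) * 100
Step 1: Mass loss = 1.128 - 1.021 = 0.107 g
Step 2: Ratio = 0.107 / 1.128 = 0.0948582
Step 3: Mass loss% = 0.0948582 * 100 = 9.48582% ≈ 9.49%

9.49%


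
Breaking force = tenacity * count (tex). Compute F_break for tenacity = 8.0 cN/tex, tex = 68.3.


Formula: Breaking force = Tenacity * Linear density
F = 8.0 cN/tex * 68.3 tex
F = 546.40 cN

546.40 cN


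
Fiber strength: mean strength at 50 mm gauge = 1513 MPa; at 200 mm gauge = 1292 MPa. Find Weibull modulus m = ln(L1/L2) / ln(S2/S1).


Formula: m = ln(L1/L2) / ln(S2/S1)
Step 1: ln(L1/L2) = ln(50/200) = -1.38629
Step 2: S2/S1 = 1292/1513 = 0.85393
Step 3: ln(S2/S1) = ln(0.85393) = -0.15791
Step 4: m = -1.38629 / -0.15791 = 8.78

8.78 (Weibull m)


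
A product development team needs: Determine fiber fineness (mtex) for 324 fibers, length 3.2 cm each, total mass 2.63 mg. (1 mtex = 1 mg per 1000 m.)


Formula: fineness (mtex) = mass (mg) / total length (km) = (mass_mg / total_length_m) * 1000
Step 1: Convert fiber length: 3.2 cm = 0.032 m
Step 2: Total fiber length = 324 * 0.032 = 10.368 m
Step 3: Linear density = 2.63 mg / 10.368 m = 0.2537 mg/m
Step 4: fineness = 0.2537 * 1000 = 253.7 mtex

253.7 mtex


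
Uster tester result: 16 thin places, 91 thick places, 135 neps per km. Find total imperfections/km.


Formula: Total = thin places + thick places + neps
Total = 16 + 91 + 135
Total = 242 imperfections/km

242 imperfections/km


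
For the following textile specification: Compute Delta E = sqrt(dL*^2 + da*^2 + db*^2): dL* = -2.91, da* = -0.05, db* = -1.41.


Formula: Delta E = sqrt(dL*^2 + da*^2 + db*^2)
Step 1: dL*^2 = (-2.91)^2 = 8.4681
Step 2: da*^2 = (-0.05)^2 = 0.0025
Step 3: db*^2 = (-1.41)^2 = 1.9881
Step 4: Sum = 8.4681 + 0.0025 + 1.9881 = 10.4587
Step 5: Delta E = sqrt(10.4587) = 3.23

3.23 Delta E


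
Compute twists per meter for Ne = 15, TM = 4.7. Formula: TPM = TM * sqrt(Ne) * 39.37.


Formula: TPM = TM * sqrt(Ne) * 39.37
Step 1: sqrt(Ne) = sqrt(15) = 3.873
Step 2: TM * sqrt(Ne) = 4.7 * 3.873 = 18.2031
Step 3: TPM = 18.2031 * 39.37 = 717 twists/m

717 twists/m


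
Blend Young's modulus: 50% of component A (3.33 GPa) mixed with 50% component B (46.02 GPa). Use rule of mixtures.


Formula: Blend property = (fraction_A * property_A) + (fraction_B * property_B)
Step 1: Contribution A = 50/100 * 3.33 GPa = 1.665 GPa
Step 2: Contribution B = 50/100 * 46.02 GPa = 23.01 GPa
Step 3: Blend Young's modulus = 1.665 + 23.01 = 24.675 GPa

24.675 GPa


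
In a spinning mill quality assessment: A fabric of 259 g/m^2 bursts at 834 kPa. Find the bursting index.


Formula: Bursting Index = Bursting Strength / Fabric GSM
BI = 834 kPa / 259 g/m^2
BI = 3.220 kPa/(g/m^2)

3.220 kPa/(g/m^2)


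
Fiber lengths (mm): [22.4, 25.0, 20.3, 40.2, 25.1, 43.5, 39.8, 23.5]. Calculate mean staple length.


Formula: Mean = sum of lengths / count
Sum = 22.4 + 25.0 + 20.3 + 40.2 + 25.1 + 43.5 + 39.8 + 23.5
Sum = 239.8 mm
Mean = 239.8 / 8 = 29.98 mm

29.98 mm


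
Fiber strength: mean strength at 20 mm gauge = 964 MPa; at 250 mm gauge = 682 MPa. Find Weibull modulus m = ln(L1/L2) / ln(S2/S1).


Formula: m = ln(L1/L2) / ln(S2/S1)
Step 1: ln(L1/L2) = ln(20/250) = -2.52573
Step 2: S2/S1 = 682/964 = 0.70747
Step 3: ln(S2/S1) = ln(0.70747) = -0.34606
Step 4: m = -2.52573 / -0.34606 = 7.30

7.30 (Weibull m)


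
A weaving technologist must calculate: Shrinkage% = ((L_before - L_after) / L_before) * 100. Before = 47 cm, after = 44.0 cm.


Formula: Shrinkage% = ((L_before - L_after) / L_before) * 100
Step 1: Shrinkage = 47 - 44.0 = 3.0 cm
Step 2: Shrinkage% = (3.0 / 47) * 100
Step 3: Shrinkage% = 0.06383 * 100 = 6.383% ≈ 6.4%

6.4%


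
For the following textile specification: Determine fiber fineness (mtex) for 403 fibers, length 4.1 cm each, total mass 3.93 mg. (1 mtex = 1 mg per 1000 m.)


Formula: fineness (mtex) = mass (mg) / total length (km) = (mass_mg / total_length_m) * 1000
Step 1: Convert fiber length: 4.1 cm = 0.041 m
Step 2: Total fiber length = 403 * 0.041 = 16.523 m
Step 3: Linear density = 3.93 mg / 16.523 m = 0.2379 mg/m
Step 4: fineness = 0.2379 * 1000 = 237.9 mtex

237.9 mtex


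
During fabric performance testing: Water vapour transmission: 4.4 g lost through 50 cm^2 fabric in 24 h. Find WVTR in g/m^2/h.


Formula: WVTR = mass_loss / (area * time)
Step 1: Convert area: 50 cm^2 = 0.005 m^2
Step 2: WVTR = 4.4 g / (0.005 m^2 * 24 h)
Step 3: WVTR = 4.4 / 0.12 = 36.7 g/m^2/h

36.7 g/m^2/h


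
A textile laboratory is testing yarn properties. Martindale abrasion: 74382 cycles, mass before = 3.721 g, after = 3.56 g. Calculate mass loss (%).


Formula: Mass loss% = ((m_before - m_after) / m_before) * 100
Step 1: Mass loss = 3.721 - 3.56 = 0.161 g
Step 2: Ratio = 0.161 / 3.721 = 0.0432679
Step 3: Mass loss% = 0.0432679 * 100 = 4.32679% ≈ 4.33%

4.33%


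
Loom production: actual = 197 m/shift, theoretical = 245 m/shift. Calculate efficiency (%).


Formula: Efficiency% = (Actual output / Theoretical output) * 100
Efficiency% = (197 / 245) * 100
Efficiency% = 0.804082 * 100 = 80.4082% ≈ 80.4%

80.4%


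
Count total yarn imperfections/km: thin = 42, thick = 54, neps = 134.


Formula: Total = thin places + thick places + neps
Total = 42 + 54 + 134
Total = 230 imperfections/km

230 imperfections/km


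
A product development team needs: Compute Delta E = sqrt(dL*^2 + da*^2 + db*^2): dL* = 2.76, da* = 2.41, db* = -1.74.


Formula: Delta E = sqrt(dL*^2 + da*^2 + db*^2)
Step 1: dL*^2 = 2.76^2 = 7.6176
Step 2: da*^2 = 2.41^2 = 5.8081
Step 3: db*^2 = (-1.74)^2 = 3.0276
Step 4: Sum = 7.6176 + 5.8081 + 3.0276 = 16.4533
Step 5: Delta E = sqrt(16.4533) = 4.06

4.06 Delta E


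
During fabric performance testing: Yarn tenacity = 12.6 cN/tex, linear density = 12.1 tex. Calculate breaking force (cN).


Formula: Breaking force = Tenacity * Linear density
F = 12.6 cN/tex * 12.1 tex
F = 152.46 cN

152.46 cN


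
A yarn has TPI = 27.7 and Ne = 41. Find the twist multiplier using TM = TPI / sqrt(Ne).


Formula: TM = TPI / sqrt(Ne)
Step 1: sqrt(Ne) = sqrt(41) = 6.4031
Step 2: TM = 27.7 / 6.4031 = 4.33

4.33 TM


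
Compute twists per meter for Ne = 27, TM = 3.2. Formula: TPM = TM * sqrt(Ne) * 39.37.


Formula: TPM = TM * sqrt(Ne) * 39.37
Step 1: sqrt(Ne) = sqrt(27) = 5.1962
Step 2: TM * sqrt(Ne) = 3.2 * 5.1962 = 16.6278
Step 3: TPM = 16.6278 * 39.37 = 655 twists/m

655 twists/m


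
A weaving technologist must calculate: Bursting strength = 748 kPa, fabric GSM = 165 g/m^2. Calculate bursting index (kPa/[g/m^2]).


Formula: Bursting Index = Bursting Strength / Fabric GSM
BI = 748 kPa / 165 g/m^2
BI = 4.533 kPa/(g/m^2)

4.533 kPa/(g/m^2)


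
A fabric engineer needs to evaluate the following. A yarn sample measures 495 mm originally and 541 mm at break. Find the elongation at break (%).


Formula: Elongation (%) = ((L_break - L0) / L0) * 100
Step 1: Extension = 541 - 495 = 46 mm
Step 2: Elongation = (46 / 495) * 100
Step 3: Elongation = 0.092929 * 100 = 9.2929% ≈ 9.3%

9.3%


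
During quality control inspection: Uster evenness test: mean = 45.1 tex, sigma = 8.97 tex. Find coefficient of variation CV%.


Formula: CV% = (standard deviation / mean) * 100
Step 1: Ratio = 8.97 / 45.1 = 0.198891
Step 2: CV% = 0.198891 * 100 = 19.8891% ≈ 19.9%

19.9%


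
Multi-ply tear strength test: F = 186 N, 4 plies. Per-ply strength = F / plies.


Formula: Per-ply strength = Total force / Number of plies
Per-ply = 186 N / 4
Per-ply = 46.5 N

46.5 N


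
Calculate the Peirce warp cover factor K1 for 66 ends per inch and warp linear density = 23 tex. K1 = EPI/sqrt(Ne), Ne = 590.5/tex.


Formula: K1 = EPI / sqrt(Ne), with Ne = 590.5 / tex_warp
Step 1: Ne = 590.5 / 23 = 25.674
Step 2: sqrt(Ne) = sqrt(25.674) = 5.067
Step 3: K1 = 66 / 5.067 = 13.0

13.0


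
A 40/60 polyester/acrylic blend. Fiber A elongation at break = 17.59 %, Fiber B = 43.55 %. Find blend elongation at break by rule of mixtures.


Formula: Blend property = (fraction_A * property_A) + (fraction_B * property_B)
Step 1: Contribution A = 40/100 * 17.59 % = 7.036 %
Step 2: Contribution B = 60/100 * 43.55 % = 26.13 %
Step 3: Blend elongation at break = 7.036 + 26.13 = 33.166 %

33.166 %


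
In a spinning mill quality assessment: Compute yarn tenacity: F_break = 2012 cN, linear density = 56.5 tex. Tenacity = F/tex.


Formula: Tenacity = Breaking force / Linear density
Tenacity = 2012 cN / 56.5 tex
Tenacity = 35.61 cN/tex

35.61 cN/tex


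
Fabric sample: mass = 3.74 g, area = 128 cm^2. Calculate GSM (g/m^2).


Formula: GSM = mass_g / area_m2
Step 1: Convert area: 128 cm^2 = 128 / 10000 = 0.0128 m^2
Step 2: GSM = 3.74 g / 0.0128 m^2 = 292.2 g/m^2

292.2 g/m^2


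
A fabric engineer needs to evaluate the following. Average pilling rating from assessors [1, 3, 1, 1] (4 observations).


Formula: Mean = sum / count
Sum = 1 + 3 + 1 + 1 = 6
Mean = 6 / 4 = 1.5

1.5


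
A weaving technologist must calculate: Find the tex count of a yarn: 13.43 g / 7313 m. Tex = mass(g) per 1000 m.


Formula: Tex = (mass_g / length_m) * 1000
Substituting: Tex = (13.43 / 7313) * 1000
Intermediate: 13.43 / 7313 = 0.00183646 g/m
Tex = 0.00183646 * 1000 = 1.84 tex

1.84 tex


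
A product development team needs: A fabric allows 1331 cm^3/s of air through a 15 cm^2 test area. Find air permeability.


Formula: Air Permeability = Airflow / Test Area
AP = 1331 cm^3/s / 15 cm^2
AP = 88.7 cm^3/s/cm^2

88.7 cm^3/s/cm^2


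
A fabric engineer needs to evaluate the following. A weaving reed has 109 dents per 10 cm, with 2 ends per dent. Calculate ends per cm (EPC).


Formula: EPC = (dents per 10 cm * ends per dent) / 10
Step 1: Total ends per 10 cm = 109 * 2 = 218
Step 2: EPC = 218 / 10 = 21.8 ends/cm

21.8 ends/cm


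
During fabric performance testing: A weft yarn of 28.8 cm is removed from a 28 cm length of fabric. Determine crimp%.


Formula: Crimp% = ((L_yarn - L_fabric) / L_fabric) * 100
Step 1: Extension = 28.8 - 28 = 0.8 cm
Step 2: Crimp% = (0.8 / 28) * 100
Step 3: Crimp% = 0.028571 * 100 = 2.8571% ≈ 2.9%

2.9%


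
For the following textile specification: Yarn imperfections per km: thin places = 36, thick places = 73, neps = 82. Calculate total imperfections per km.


Formula: Total = thin places + thick places + neps
Total = 36 + 73 + 82
Total = 191 imperfections/km

191 imperfections/km


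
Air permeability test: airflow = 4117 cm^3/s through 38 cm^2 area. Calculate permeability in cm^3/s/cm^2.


Formula: Air Permeability = Airflow / Test Area
AP = 4117 cm^3/s / 38 cm^2
AP = 108.3 cm^3/s/cm^2

108.3 cm^3/s/cm^2


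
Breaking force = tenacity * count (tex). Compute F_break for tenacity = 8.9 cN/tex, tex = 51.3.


Formula: Breaking force = Tenacity * Linear density
F = 8.9 cN/tex * 51.3 tex
F = 456.57 cN

456.57 cN


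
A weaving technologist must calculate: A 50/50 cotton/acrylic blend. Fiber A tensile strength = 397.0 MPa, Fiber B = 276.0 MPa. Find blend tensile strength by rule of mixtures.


Formula: Blend property = (fraction_A * property_A) + (fraction_B * property_B)
Step 1: Contribution A = 50/100 * 397.0 MPa = 198.5 MPa
Step 2: Contribution B = 50/100 * 276.0 MPa = 138.0 MPa
Step 3: Blend tensile strength = 198.5 + 138.0 = 336.5 MPa

336.5 MPa


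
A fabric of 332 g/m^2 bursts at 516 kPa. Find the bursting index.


Formula: Bursting Index = Bursting Strength / Fabric GSM
BI = 516 kPa / 332 g/m^2
BI = 1.554 kPa/(g/m^2)

1.554 kPa/(g/m^2)


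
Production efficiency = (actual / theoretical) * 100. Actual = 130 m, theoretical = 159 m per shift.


Formula: Efficiency% = (Actual output / Theoretical output) * 100
Efficiency% = (130 / 159) * 100
Efficiency% = 0.81761 * 100 = 81.761% ≈ 81.8%

81.8%


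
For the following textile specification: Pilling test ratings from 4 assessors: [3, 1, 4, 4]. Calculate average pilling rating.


Formula: Mean = sum / count
Sum = 3 + 1 + 4 + 4 = 12
Mean = 12 / 4 = 3.0

3.0


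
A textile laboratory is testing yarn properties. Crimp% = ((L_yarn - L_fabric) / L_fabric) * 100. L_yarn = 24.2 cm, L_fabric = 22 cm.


Formula: Crimp% = ((L_yarn - L_fabric) / L_fabric) * 100
Step 1: Extension = 24.2 - 22 = 2.2 cm
Step 2: Crimp% = (2.2 / 22) * 100
Step 3: Crimp% = 0.1 * 100 = 10.0%

10.0%


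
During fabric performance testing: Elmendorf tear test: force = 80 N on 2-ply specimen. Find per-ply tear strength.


Formula: Per-ply strength = Total force / Number of plies
Per-ply = 80 N / 2
Per-ply = 40 N

40 N


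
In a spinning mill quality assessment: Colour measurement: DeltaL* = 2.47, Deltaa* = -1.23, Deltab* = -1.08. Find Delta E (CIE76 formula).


Formula: Delta E = sqrt(dL*^2 + da*^2 + db*^2)
Step 1: dL*^2 = 2.47^2 = 6.1009
Step 2: da*^2 = (-1.23)^2 = 1.5129
Step 3: db*^2 = (-1.08)^2 = 1.1664
Step 4: Sum = 6.1009 + 1.5129 + 1.1664 = 8.7802
Step 5: Delta E = sqrt(8.7802) = 2.96

2.96 Delta E


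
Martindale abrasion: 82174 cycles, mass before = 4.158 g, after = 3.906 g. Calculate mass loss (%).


Formula: Mass loss% = ((m_before - m_after) / m_before) * 100
Step 1: Mass loss = 4.158 - 3.906 = 0.252 g
Step 2: Ratio = 0.252 / 4.158 = 0.0606061
Step 3: Mass loss% = 0.0606061 * 100 = 6.06061% ≈ 6.06%

6.06%


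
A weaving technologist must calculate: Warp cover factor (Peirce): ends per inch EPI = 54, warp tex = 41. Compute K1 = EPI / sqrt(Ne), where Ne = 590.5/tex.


Formula: K1 = EPI / sqrt(Ne), with Ne = 590.5 / tex_warp
Step 1: Ne = 590.5 / 41 = 14.402
Step 2: sqrt(Ne) = sqrt(14.402) = 3.795
Step 3: K1 = 54 / 3.795 = 14.2

14.2


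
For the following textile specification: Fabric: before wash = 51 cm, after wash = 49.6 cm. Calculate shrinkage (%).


Formula: Shrinkage% = ((L_before - L_after) / L_before) * 100
Step 1: Shrinkage = 51 - 49.6 = 1.4 cm
Step 2: Shrinkage% = (1.4 / 51) * 100
Step 3: Shrinkage% = 0.027451 * 100 = 2.7451% ≈ 2.7%

2.7%


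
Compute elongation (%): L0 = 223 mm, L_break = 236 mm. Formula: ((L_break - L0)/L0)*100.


Formula: Elongation (%) = ((L_break - L0) / L0) * 100
Step 1: Extension = 236 - 223 = 13 mm
Step 2: Elongation = (13 / 223) * 100
Step 3: Elongation = 0.058296 * 100 = 5.8296% ≈ 5.8%

5.8%


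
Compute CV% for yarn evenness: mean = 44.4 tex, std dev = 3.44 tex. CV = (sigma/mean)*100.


Formula: CV% = (standard deviation / mean) * 100
Step 1: Ratio = 3.44 / 44.4 = 0.077477
Step 2: CV% = 0.077477 * 100 = 7.7477% ≈ 7.7%

7.7%


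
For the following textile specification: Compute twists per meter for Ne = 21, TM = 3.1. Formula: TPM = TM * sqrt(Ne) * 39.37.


Formula: TPM = TM * sqrt(Ne) * 39.37
Step 1: sqrt(Ne) = sqrt(21) = 4.5826
Step 2: TM * sqrt(Ne) = 3.1 * 4.5826 = 14.2061
Step 3: TPM = 14.2061 * 39.37 = 559 twists/m

559 twists/m


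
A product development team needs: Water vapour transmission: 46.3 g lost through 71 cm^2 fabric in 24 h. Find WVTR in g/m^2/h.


Formula: WVTR = mass_loss / (area * time)
Step 1: Convert area: 71 cm^2 = 0.0071 m^2
Step 2: WVTR = 46.3 g / (0.0071 m^2 * 24 h)
Step 3: WVTR = 46.3 / 0.1704 = 271.7 g/m^2/h

271.7 g/m^2/h


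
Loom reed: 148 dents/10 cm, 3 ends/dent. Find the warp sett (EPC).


Formula: EPC = (dents per 10 cm * ends per dent) / 10
Step 1: Total ends per 10 cm = 148 * 3 = 444
Step 2: EPC = 444 / 10 = 44.4 ends/cm

44.4 ends/cm


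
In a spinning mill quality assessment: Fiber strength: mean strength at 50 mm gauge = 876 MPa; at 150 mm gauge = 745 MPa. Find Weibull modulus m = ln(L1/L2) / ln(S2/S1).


Formula: m = ln(L1/L2) / ln(S2/S1)
Step 1: ln(L1/L2) = ln(50/150) = -1.09861
Step 2: S2/S1 = 745/876 = 0.85046
Step 3: ln(S2/S1) = ln(0.85046) = -0.16198
Step 4: m = -1.09861 / -0.16198 = 6.78

6.78 (Weibull m)


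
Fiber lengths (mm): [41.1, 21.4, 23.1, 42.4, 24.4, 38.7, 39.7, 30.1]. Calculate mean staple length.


Formula: Mean = sum of lengths / count
Sum = 41.1 + 21.4 + 23.1 + 42.4 + 24.4 + 38.7 + 39.7 + 30.1
Sum = 260.9 mm
Mean = 260.9 / 8 = 32.61 mm

32.61 mm


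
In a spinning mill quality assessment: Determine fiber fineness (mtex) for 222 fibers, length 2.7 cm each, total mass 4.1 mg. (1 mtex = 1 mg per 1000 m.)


Formula: fineness (mtex) = mass (mg) / total length (km) = (mass_mg / total_length_m) * 1000
Step 1: Convert fiber length: 2.7 cm = 0.027 m
Step 2: Total fiber length = 222 * 0.027 = 5.994 m
Step 3: Linear density = 4.1 mg / 5.994 m = 0.6840 mg/m
Step 4: fineness = 0.6840 * 1000 = 684.0 mtex

684.0 mtex


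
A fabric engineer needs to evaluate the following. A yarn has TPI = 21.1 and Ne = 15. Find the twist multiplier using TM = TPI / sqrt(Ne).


Formula: TM = TPI / sqrt(Ne)
Step 1: sqrt(Ne) = sqrt(15) = 3.873
Step 2: TM = 21.1 / 3.873 = 5.45

5.45 TM


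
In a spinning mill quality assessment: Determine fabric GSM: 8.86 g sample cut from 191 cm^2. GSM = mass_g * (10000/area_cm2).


Formula: GSM = mass_g / area_m2
Step 1: Convert area: 191 cm^2 = 191 / 10000 = 0.0191 m^2
Step 2: GSM = 8.86 g / 0.0191 m^2 = 463.9 g/m^2

463.9 g/m^2


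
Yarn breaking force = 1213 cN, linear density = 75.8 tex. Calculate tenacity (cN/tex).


Formula: Tenacity = Breaking force / Linear density
Tenacity = 1213 cN / 75.8 tex
Tenacity = 16.00 cN/tex

16.00 cN/tex


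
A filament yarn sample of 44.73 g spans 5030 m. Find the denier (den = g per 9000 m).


Formula: den = (mass_g / length_m) * 9000
Substituting: den = (44.73 / 5030) * 9000
Intermediate: 44.73 / 5030 = 0.00889264 g/m
den = 0.00889264 * 9000 = 80.0 denier

80.0 denier


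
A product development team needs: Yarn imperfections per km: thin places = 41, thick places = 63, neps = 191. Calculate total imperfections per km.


Formula: Total = thin places + thick places + neps
Total = 41 + 63 + 191
Total = 295 imperfections/km

295 imperfections/km


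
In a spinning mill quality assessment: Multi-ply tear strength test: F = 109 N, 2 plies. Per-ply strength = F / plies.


Formula: Per-ply strength = Total force / Number of plies
Per-ply = 109 N / 2
Per-ply = 54.5 N

54.5 N


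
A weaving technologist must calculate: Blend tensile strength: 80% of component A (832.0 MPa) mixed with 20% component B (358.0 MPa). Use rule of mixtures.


Formula: Blend property = (fraction_A * property_A) + (fraction_B * property_B)
Step 1: Contribution A = 80/100 * 832.0 MPa = 665.6 MPa
Step 2: Contribution B = 20/100 * 358.0 MPa = 71.6 MPa
Step 3: Blend tensile strength = 665.6 + 71.6 = 737.2 MPa

737.2 MPa


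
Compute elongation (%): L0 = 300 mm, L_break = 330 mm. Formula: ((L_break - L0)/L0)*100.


Formula: Elongation (%) = ((L_break - L0) / L0) * 100
Step 1: Extension = 330 - 300 = 30 mm
Step 2: Elongation = (30 / 300) * 100
Step 3: Elongation = 0.1 * 100 = 10.0%

10.0%


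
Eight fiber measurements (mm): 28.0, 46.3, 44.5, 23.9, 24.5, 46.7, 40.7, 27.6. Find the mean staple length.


Formula: Mean = sum of lengths / count
Sum = 28.0 + 46.3 + 44.5 + 23.9 + 24.5 + 46.7 + 40.7 + 27.6
Sum = 282.2 mm
Mean = 282.2 / 8 = 35.28 mm

35.28 mm


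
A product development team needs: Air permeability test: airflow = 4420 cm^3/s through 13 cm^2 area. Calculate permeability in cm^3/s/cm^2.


Formula: Air Permeability = Airflow / Test Area
AP = 4420 cm^3/s / 13 cm^2
AP = 340.0 cm^3/s/cm^2

340.0 cm^3/s/cm^2


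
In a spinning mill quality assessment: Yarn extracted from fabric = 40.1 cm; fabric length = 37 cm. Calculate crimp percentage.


Formula: Crimp% = ((L_yarn - L_fabric) / L_fabric) * 100
Step 1: Extension = 40.1 - 37 = 3.1 cm
Step 2: Crimp% = (3.1 / 37) * 100
Step 3: Crimp% = 0.083784 * 100 = 8.3784% ≈ 8.4%

8.4%


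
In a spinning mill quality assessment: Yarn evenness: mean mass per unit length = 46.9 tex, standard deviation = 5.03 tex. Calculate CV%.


Formula: CV% = (standard deviation / mean) * 100
Step 1: Ratio = 5.03 / 46.9 = 0.107249
Step 2: CV% = 0.107249 * 100 = 10.7249% ≈ 10.7%

10.7%


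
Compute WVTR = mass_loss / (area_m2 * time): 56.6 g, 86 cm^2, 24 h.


Formula: WVTR = mass_loss / (area * time)
Step 1: Convert area: 86 cm^2 = 0.0086 m^2
Step 2: WVTR = 56.6 g / (0.0086 m^2 * 24 h)
Step 3: WVTR = 56.6 / 0.2064 = 274.2 g/m^2/h

274.2 g/m^2/h


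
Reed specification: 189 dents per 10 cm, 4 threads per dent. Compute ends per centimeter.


Formula: EPC = (dents per 10 cm * ends per dent) / 10
Step 1: Total ends per 10 cm = 189 * 4 = 756
Step 2: EPC = 756 / 10 = 75.6 ends/cm

75.6 ends/cm


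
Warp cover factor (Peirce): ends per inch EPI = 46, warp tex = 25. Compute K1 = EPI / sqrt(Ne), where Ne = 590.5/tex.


Formula: K1 = EPI / sqrt(Ne), with Ne = 590.5 / tex_warp
Step 1: Ne = 590.5 / 25 = 23.62
Step 2: sqrt(Ne) = sqrt(23.62) = 4.86
Step 3: K1 = 46 / 4.86 = 9.5

9.5


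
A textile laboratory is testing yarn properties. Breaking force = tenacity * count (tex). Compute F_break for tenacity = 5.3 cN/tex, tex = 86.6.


Formula: Breaking force = Tenacity * Linear density
F = 5.3 cN/tex * 86.6 tex
F = 458.98 cN

458.98 cN


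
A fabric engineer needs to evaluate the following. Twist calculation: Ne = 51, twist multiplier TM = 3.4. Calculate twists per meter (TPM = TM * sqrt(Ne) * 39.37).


Formula: TPM = TM * sqrt(Ne) * 39.37
Step 1: sqrt(Ne) = sqrt(51) = 7.1414
Step 2: TM * sqrt(Ne) = 3.4 * 7.1414 = 24.2808
Step 3: TPM = 24.2808 * 39.37 = 956 twists/m

956 twists/m


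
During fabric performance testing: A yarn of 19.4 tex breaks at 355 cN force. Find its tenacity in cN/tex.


Formula: Tenacity = Breaking force / Linear density
Tenacity = 355 cN / 19.4 tex
Tenacity = 18.30 cN/tex

18.30 cN/tex


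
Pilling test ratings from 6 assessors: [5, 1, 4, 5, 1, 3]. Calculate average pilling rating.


Formula: Mean = sum / count
Sum = 5 + 1 + 4 + 5 + 1 + 3 = 19
Mean = 19 / 6 = 3.2

3.2


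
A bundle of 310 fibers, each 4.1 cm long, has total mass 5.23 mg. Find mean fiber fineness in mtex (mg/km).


Formula: fineness (mtex) = mass (mg) / total length (km) = (mass_mg / total_length_m) * 1000
Step 1: Convert fiber length: 4.1 cm = 0.041 m
Step 2: Total fiber length = 310 * 0.041 = 12.71 m
Step 3: Linear density = 5.23 mg / 12.71 m = 0.4115 mg/m
Step 4: fineness = 0.4115 * 1000 = 411.5 mtex

411.5 mtex


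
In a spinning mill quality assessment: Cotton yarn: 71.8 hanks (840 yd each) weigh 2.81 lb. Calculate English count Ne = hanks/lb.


Formula: Ne = hanks / mass_lb
Substituting: Ne = 71.8 / 2.81
Ne = 25.6

25.6 Ne


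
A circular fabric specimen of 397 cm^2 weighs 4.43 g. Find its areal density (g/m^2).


Formula: GSM = mass_g / area_m2
Step 1: Convert area: 397 cm^2 = 397 / 10000 = 0.0397 m^2
Step 2: GSM = 4.43 g / 0.0397 m^2 = 111.6 g/m^2

111.6 g/m^2


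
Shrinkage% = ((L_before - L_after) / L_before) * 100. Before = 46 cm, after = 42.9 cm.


Formula: Shrinkage% = ((L_before - L_after) / L_before) * 100
Step 1: Shrinkage = 46 - 42.9 = 3.1 cm
Step 2: Shrinkage% = (3.1 / 46) * 100
Step 3: Shrinkage% = 0.067391 * 100 = 6.7391% ≈ 6.7%

6.7%


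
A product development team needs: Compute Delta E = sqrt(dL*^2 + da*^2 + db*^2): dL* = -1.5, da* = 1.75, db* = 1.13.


Formula: Delta E = sqrt(dL*^2 + da*^2 + db*^2)
Step 1: dL*^2 = (-1.5)^2 = 2.25
Step 2: da*^2 = 1.75^2 = 3.0625
Step 3: db*^2 = 1.13^2 = 1.2769
Step 4: Sum = 2.25 + 3.0625 + 1.2769 = 6.5894
Step 5: Delta E = sqrt(6.5894) = 2.57

2.57 Delta E


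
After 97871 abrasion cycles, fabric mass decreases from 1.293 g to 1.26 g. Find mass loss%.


Formula: Mass loss% = ((m_before - m_after) / m_before) * 100
Step 1: Mass loss = 1.293 - 1.26 = 0.033 g
Step 2: Ratio = 0.033 / 1.293 = 0.025522
Step 3: Mass loss% = 0.025522 * 100 = 2.5522% ≈ 2.55%

2.55%


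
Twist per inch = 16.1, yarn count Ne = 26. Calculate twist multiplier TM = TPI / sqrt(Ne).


Formula: TM = TPI / sqrt(Ne)
Step 1: sqrt(Ne) = sqrt(26) = 5.099
Step 2: TM = 16.1 / 5.099 = 3.16

3.16 TM


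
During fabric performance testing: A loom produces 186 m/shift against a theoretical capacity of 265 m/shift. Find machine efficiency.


Formula: Efficiency% = (Actual output / Theoretical output) * 100
Efficiency% = (186 / 265) * 100
Efficiency% = 0.701887 * 100 = 70.1887% ≈ 70.2%

70.2%


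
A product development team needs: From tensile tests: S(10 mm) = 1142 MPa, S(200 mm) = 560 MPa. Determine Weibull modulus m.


Formula: m = ln(L1/L2) / ln(S2/S1)
Step 1: ln(L1/L2) = ln(10/200) = -2.99573
Step 2: S2/S1 = 560/1142 = 0.49037
Step 3: ln(S2/S1) = ln(0.49037) = -0.71260
Step 4: m = -2.99573 / -0.71260 = 4.20

4.20 (Weibull m)


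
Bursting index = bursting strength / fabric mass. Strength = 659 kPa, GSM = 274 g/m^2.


Formula: Bursting Index = Bursting Strength / Fabric GSM
BI = 659 kPa / 274 g/m^2
BI = 2.405 kPa/(g/m^2)

2.405 kPa/(g/m^2)


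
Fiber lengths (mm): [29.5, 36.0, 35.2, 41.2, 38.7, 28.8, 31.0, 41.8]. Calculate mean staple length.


Formula: Mean = sum of lengths / count
Sum = 29.5 + 36.0 + 35.2 + 41.2 + 38.7 + 28.8 + 31.0 + 41.8
Sum = 282.2 mm
Mean = 282.2 / 8 = 35.28 mm

35.28 mm


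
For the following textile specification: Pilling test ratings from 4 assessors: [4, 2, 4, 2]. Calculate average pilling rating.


Formula: Mean = sum / count
Sum = 4 + 2 + 4 + 2 = 12
Mean = 12 / 4 = 3.0

3.0


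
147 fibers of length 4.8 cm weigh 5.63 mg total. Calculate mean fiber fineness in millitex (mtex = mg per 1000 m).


Formula: fineness (mtex) = mass (mg) / total length (km) = (mass_mg / total_length_m) * 1000
Step 1: Convert fiber length: 4.8 cm = 0.048 m
Step 2: Total fiber length = 147 * 0.048 = 7.056 m
Step 3: Linear density = 5.63 mg / 7.056 m = 0.7979 mg/m
Step 4: fineness = 0.7979 * 1000 = 797.9 mtex

797.9 mtex


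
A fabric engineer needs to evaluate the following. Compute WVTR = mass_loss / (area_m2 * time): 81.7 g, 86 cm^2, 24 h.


Formula: WVTR = mass_loss / (area * time)
Step 1: Convert area: 86 cm^2 = 0.0086 m^2
Step 2: WVTR = 81.7 g / (0.0086 m^2 * 24 h)
Step 3: WVTR = 81.7 / 0.2064 = 395.8 g/m^2/h

395.8 g/m^2/h


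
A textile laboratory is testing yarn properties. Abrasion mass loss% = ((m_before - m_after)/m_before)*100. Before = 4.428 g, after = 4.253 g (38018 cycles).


Formula: Mass loss% = ((m_before - m_after) / m_before) * 100
Step 1: Mass loss = 4.428 - 4.253 = 0.175 g
Step 2: Ratio = 0.175 / 4.428 = 0.0395212
Step 3: Mass loss% = 0.0395212 * 100 = 3.95212% ≈ 3.95%

3.95%


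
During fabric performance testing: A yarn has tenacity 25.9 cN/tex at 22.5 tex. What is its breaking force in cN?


Formula: Breaking force = Tenacity * Linear density
F = 25.9 cN/tex * 22.5 tex
F = 582.75 cN

582.75 cN


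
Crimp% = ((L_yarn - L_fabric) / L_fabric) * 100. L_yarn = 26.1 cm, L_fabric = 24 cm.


Formula: Crimp% = ((L_yarn - L_fabric) / L_fabric) * 100
Step 1: Extension = 26.1 - 24 = 2.1 cm
Step 2: Crimp% = (2.1 / 24) * 100
Step 3: Crimp% = 0.0875 * 100 = 8.75% ≈ 8.8%

8.8%


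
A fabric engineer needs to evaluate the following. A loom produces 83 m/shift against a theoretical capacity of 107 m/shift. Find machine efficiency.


Formula: Efficiency% = (Actual output / Theoretical output) * 100
Efficiency% = (83 / 107) * 100
Efficiency% = 0.775701 * 100 = 77.5701% ≈ 77.6%

77.6%


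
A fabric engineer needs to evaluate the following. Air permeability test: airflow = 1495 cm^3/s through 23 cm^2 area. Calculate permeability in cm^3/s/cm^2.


Formula: Air Permeability = Airflow / Test Area
AP = 1495 cm^3/s / 23 cm^2
AP = 65.0 cm^3/s/cm^2

65.0 cm^3/s/cm^2


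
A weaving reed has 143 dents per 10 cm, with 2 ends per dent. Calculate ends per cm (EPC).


Formula: EPC = (dents per 10 cm * ends per dent) / 10
Step 1: Total ends per 10 cm = 143 * 2 = 286
Step 2: EPC = 286 / 10 = 28.6 ends/cm

28.6 ends/cm


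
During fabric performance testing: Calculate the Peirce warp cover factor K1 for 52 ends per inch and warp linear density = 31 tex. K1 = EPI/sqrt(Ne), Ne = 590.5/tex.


Formula: K1 = EPI / sqrt(Ne), with Ne = 590.5 / tex_warp
Step 1: Ne = 590.5 / 31 = 19.048
Step 2: sqrt(Ne) = sqrt(19.048) = 4.3644
Step 3: K1 = 52 / 4.3644 = 11.9

11.9


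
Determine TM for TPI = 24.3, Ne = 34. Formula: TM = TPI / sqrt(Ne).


Formula: TM = TPI / sqrt(Ne)
Step 1: sqrt(Ne) = sqrt(34) = 5.831
Step 2: TM = 24.3 / 5.831 = 4.17

4.17 TM


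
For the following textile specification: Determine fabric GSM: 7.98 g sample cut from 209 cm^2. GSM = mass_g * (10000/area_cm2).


Formula: GSM = mass_g / area_m2
Step 1: Convert area: 209 cm^2 = 209 / 10000 = 0.0209 m^2
Step 2: GSM = 7.98 g / 0.0209 m^2 = 381.8 g/m^2

381.8 g/m^2


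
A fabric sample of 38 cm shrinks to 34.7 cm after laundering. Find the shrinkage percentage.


Formula: Shrinkage% = ((L_before - L_after) / L_before) * 100
Step 1: Shrinkage = 38 - 34.7 = 3.3 cm
Step 2: Shrinkage% = (3.3 / 38) * 100
Step 3: Shrinkage% = 0.086842 * 100 = 8.6842% ≈ 8.7%

8.7%


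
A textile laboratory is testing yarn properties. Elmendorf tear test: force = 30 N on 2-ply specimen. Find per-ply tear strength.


Formula: Per-ply strength = Total force / Number of plies
Per-ply = 30 N / 2
Per-ply = 15 N

15 N


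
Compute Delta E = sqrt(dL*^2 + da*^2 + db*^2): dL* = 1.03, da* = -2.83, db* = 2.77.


Formula: Delta E = sqrt(dL*^2 + da*^2 + db*^2)
Step 1: dL*^2 = 1.03^2 = 1.0609
Step 2: da*^2 = (-2.83)^2 = 8.0089
Step 3: db*^2 = 2.77^2 = 7.6729
Step 4: Sum = 1.0609 + 8.0089 + 7.6729 = 16.7427
Step 5: Delta E = sqrt(16.7427) = 4.09

4.09 Delta E


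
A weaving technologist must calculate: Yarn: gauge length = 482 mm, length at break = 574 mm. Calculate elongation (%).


Formula: Elongation (%) = ((L_break - L0) / L0) * 100
Step 1: Extension = 574 - 482 = 92 mm
Step 2: Elongation = (92 / 482) * 100
Step 3: Elongation = 0.190871 * 100 = 19.0871% ≈ 19.1%

19.1%


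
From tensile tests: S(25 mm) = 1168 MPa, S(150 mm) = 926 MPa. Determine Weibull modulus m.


Formula: m = ln(L1/L2) / ln(S2/S1)
Step 1: ln(L1/L2) = ln(25/150) = -1.79176
Step 2: S2/S1 = 926/1168 = 0.79281
Step 3: ln(S2/S1) = ln(0.79281) = -0.23217
Step 4: m = -1.79176 / -0.23217 = 7.72

7.72 (Weibull m)


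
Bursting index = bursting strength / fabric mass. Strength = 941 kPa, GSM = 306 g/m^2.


Formula: Bursting Index = Bursting Strength / Fabric GSM
BI = 941 kPa / 306 g/m^2
BI = 3.075 kPa/(g/m^2)

3.075 kPa/(g/m^2)


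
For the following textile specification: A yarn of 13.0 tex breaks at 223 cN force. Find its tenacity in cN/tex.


Formula: Tenacity = Breaking force / Linear density
Tenacity = 223 cN / 13.0 tex
Tenacity = 17.15 cN/tex

17.15 cN/tex


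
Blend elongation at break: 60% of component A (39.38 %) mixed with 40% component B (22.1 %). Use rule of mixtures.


Formula: Blend property = (fraction_A * property_A) + (fraction_B * property_B)
Step 1: Contribution A = 60/100 * 39.38 % = 23.628 %
Step 2: Contribution B = 40/100 * 22.1 % = 8.84 %
Step 3: Blend elongation at break = 23.628 + 8.84 = 32.468 %

32.468 %


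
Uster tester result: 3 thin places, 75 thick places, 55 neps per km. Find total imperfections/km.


Formula: Total = thin places + thick places + neps
Total = 3 + 75 + 55
Total = 133 imperfections/km

133 imperfections/km


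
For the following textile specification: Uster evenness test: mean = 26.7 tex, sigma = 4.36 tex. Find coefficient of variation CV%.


Formula: CV% = (standard deviation / mean) * 100
Step 1: Ratio = 4.36 / 26.7 = 0.163296
Step 2: CV% = 0.163296 * 100 = 16.3296% ≈ 16.3%

16.3%


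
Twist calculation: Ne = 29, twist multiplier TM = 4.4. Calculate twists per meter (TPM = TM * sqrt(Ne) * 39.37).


Formula: TPM = TM * sqrt(Ne) * 39.37
Step 1: sqrt(Ne) = sqrt(29) = 5.3852
Step 2: TM * sqrt(Ne) = 4.4 * 5.3852 = 23.6949
Step 3: TPM = 23.6949 * 39.37 = 933 twists/m

933 twists/m


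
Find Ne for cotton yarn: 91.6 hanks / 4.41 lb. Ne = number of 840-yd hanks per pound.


Formula: Ne = hanks / mass_lb
Substituting: Ne = 91.6 / 4.41
Ne = 20.8

20.8 Ne
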